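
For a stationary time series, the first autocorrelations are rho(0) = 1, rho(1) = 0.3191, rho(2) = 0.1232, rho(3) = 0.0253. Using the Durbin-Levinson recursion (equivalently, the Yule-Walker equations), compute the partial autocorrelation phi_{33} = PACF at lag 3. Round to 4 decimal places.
\phi_{33} = -0.0230

The PACF at lag k is phi_{kk}, the last component of the solution
to the Yule-Walker system G_k phi = r_k where
  (G_k)_{ij} = rho(|i - j|), (r_k)_i = rho(i), i,j = 1..k.
Equivalently, Durbin-Levinson gives phi_{kk} iteratively:
  phi_{11} = rho(1)
  phi_{kk} = [rho(k) - sum_{j=1..k-1} phi_{k-1,j} rho(k-j)]
            / [1 - sum_{j=1..k-1} phi_{k-1,j} rho(j)],
  phi_{k,j} = phi_{k-1,j} - phi_{kk} phi_{k-1,k-j},  j = 1..k-1.
Step k = 1:
  phi_11 = rho(1) = 0.3191.
Step k = 2:
  phi_22 = [rho(2) - phi_11 rho(1)] / [1 - phi_11 rho(1)] = [0.1232 - (0.3191)(0.3191)] / [1 - (0.3191)(0.3191)]
         = 0.02137519 / 0.89817519 = 0.023798.
  Update: phi_21 = phi_11 - phi_22 phi_11 = 0.3191 - (0.023798)(0.3191) = 0.311506.
Step k = 3:
  phi_33 = [rho(3) - phi_21 rho(2) - phi_22 rho(1)] / [1 - phi_21 rho(1) - phi_22 rho(2)]
    numerator   = 0.0253 - (0.311506)(0.1232) - (0.023798)(0.3191) = -0.02067162
    denominator = 1 - (0.311506)(0.3191) - (0.023798)(0.1232) = 0.89766649
  phi_33 = -0.02067162 / 0.89766649 = -0.023.
Therefore phi_{33} = -0.0230.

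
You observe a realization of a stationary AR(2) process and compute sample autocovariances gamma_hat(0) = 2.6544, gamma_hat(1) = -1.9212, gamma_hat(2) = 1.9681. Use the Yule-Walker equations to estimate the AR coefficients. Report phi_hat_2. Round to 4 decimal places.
\hat\phi_{2} = 0.4570

The Yule-Walker equations for an AR(p) process read, in matrix form,
  Gamma_p phi = r_p,   with   (Gamma_p)_{ij} = gamma(|i - j|),
                       (r_p)_i = gamma(i),   i,j = 1..p.
Substitute the sample gammas (Toeplitz matrix and right-hand side of size 2):
  Gamma_p = [[2.6544, -1.9212], [-1.9212, 2.6544]]
  r_p     = [-1.9212, 1.9681]
Written out:
  2.6544 phi_1 - 1.9212 phi_2 = -1.9212
  -1.9212 phi_1 + 2.6544 phi_2 = 1.9681
Solve by Cramer's rule:
  det = gamma(0)^2 - gamma(1)^2 = (2.6544)^2 - (-1.9212)^2 = 7.04583936 - 3.69100944 = 3.35482992
  phi_hat_1 = [gamma(1) gamma(0) - gamma(1) gamma(2)] / det = [(-1.9212)(2.6544) - (-1.9212)(1.9681)] / 3.35482992 = -1.31851956 / 3.35482992 = -0.393
  phi_hat_2 = [gamma(0) gamma(2) - gamma(1)^2] / det = [(2.6544)(1.9681) - (-1.9212)^2] / 3.35482992 = 1.5331152 / 3.35482992 = 0.457
So phi_hat = [-0.3930, 0.4570].
Therefore phi_hat_2 = 0.4570.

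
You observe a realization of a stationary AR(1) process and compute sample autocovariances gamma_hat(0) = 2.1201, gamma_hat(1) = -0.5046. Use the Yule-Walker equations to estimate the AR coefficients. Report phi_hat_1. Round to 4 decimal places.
\hat\phi_{1} = -0.2380

The Yule-Walker equations for an AR(p) process read, in matrix form,
  Gamma_p phi = r_p,   with   (Gamma_p)_{ij} = gamma(|i - j|),
                       (r_p)_i = gamma(i),   i,j = 1..p.
Substitute the sample gammas (Toeplitz matrix and right-hand side of size 1):
  Gamma_p = [[2.1201]]
  r_p     = [-0.5046]
With p = 1 this is the single equation gamma(0) phi_1 = gamma(1):
  phi_hat_1 = gamma(1) / gamma(0) = -0.5046 / 2.1201 = -0.2380.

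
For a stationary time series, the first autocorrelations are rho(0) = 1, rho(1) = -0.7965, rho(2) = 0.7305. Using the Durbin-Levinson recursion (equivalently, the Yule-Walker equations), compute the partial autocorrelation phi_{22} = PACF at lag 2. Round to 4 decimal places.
\phi_{22} = 0.2628

The PACF at lag k is phi_{kk}, the last component of the solution
to the Yule-Walker system G_k phi = r_k where
  (G_k)_{ij} = rho(|i - j|), (r_k)_i = rho(i), i,j = 1..k.
Equivalently, Durbin-Levinson gives phi_{kk} iteratively:
  phi_{11} = rho(1)
  phi_{kk} = [rho(k) - sum_{j=1..k-1} phi_{k-1,j} rho(k-j)]
            / [1 - sum_{j=1..k-1} phi_{k-1,j} rho(j)],
  phi_{k,j} = phi_{k-1,j} - phi_{kk} phi_{k-1,k-j},  j = 1..k-1.
Step k = 1:
  phi_11 = rho(1) = -0.7965.
Step k = 2:
  phi_22 = [rho(2) - phi_11 rho(1)] / [1 - phi_11 rho(1)] = [0.7305 - (-0.7965)(-0.7965)] / [1 - (-0.7965)(-0.7965)]
         = 0.09608775 / 0.36558775 = 0.2628.
Therefore phi_{22} = 0.2628.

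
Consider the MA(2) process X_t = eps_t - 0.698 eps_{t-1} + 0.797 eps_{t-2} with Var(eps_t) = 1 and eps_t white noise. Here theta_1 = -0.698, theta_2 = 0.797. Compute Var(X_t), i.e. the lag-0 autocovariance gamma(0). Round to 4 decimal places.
\gamma(0) = 2.1224

For an MA(q) process X_t = eps_t + sum_i theta_i eps_{t-i} with
Var(eps_t) = sigma^2, the variance is
  gamma(0) = sigma^2 * (1 + sum_i theta_i^2).
  sum_i theta_i^2 = (-0.698)^2 + (0.797)^2 = 0.487204 + 0.635209 = 1.122413.
  gamma(0) = 1 * (1 + 1.122413) = 1 * 2.122413 = 2.122413, which rounds to 2.1224.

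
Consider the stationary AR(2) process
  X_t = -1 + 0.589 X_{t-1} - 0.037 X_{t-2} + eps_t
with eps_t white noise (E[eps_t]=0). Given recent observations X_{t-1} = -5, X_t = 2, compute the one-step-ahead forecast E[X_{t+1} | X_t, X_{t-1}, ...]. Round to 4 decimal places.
E[X_{t+1} \mid \mathcal F_t] = 0.3630

For an AR(p) model X_t = c + sum_i phi_i X_{t-i} + eps_t, the
one-step-ahead conditional mean is
  E[X_{t+1} | X_t, ...] = c + sum_i phi_i X_{t+1-i}.
Substitute known values:
  E[X_{t+1} | ...] = -1 + (0.589) * (2) + (-0.037) * (-5)
                   = 0.3630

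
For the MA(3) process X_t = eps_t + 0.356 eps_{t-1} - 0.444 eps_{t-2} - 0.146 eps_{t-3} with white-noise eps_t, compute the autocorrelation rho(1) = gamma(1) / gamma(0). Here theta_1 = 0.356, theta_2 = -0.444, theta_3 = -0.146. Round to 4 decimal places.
\rho(1) = 0.1953

For an MA(q) process with theta_0 = 1, the autocovariance is
  gamma(k) = sigma^2 * sum_{i=0..q-k} theta_i * theta_{i+k},
and rho(k) = gamma(k) / gamma(0). Sigma^2 cancels.
  numerator   = (1)*(0.356) + (0.356)*(-0.444) + (-0.444)*(-0.146) = 0.26276.
  denominator = (1)^2 + (0.356)^2 + (-0.444)^2 + (-0.146)^2 = 1.345188.
  rho(1) = 0.26276 / 1.345188 = 0.1953.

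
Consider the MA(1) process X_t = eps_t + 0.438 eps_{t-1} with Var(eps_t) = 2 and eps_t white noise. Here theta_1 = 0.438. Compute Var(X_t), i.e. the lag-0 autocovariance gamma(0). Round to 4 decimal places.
\gamma(0) = 2.3837

For an MA(q) process X_t = eps_t + sum_i theta_i eps_{t-i} with
Var(eps_t) = sigma^2, the variance is
  gamma(0) = sigma^2 * (1 + sum_i theta_i^2).
  sum_i theta_i^2 = (0.438)^2 = 0.191844.
  gamma(0) = 2 * (1 + 0.191844) = 2 * 1.191844 = 2.383688, which rounds to 2.3837.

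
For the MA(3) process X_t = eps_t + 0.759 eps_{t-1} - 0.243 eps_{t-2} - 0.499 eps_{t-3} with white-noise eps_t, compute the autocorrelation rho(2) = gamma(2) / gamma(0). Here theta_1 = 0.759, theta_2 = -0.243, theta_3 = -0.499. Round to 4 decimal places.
\rho(2) = -0.3300

For an MA(q) process with theta_0 = 1, the autocovariance is
  gamma(k) = sigma^2 * sum_{i=0..q-k} theta_i * theta_{i+k},
and rho(k) = gamma(k) / gamma(0). Sigma^2 cancels.
  numerator   = (1)*(-0.243) + (0.759)*(-0.499) = -0.621741.
  denominator = (1)^2 + (0.759)^2 + (-0.243)^2 + (-0.499)^2 = 1.884131.
  rho(2) = -0.621741 / 1.884131 = -0.3300.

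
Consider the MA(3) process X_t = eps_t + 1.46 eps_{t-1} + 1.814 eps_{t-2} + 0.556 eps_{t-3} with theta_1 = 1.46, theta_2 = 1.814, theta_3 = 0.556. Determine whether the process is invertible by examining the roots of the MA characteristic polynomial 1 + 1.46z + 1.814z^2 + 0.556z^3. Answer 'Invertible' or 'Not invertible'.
\text{Not invertible}

The MA(q) characteristic polynomial is P(z) = 1 + 1.46z + 1.814z^2 + 0.556z^3.
Invertibility requires all roots to lie outside the unit circle, i.e. |z| > 1 for every root.
Degree 3: look for a simple real root z0 first, then factor out (1 - z/z0) and solve the remaining quadratic.
Testing z0 = -2.5: P(-2.5) = 1 + (1.46)(-2.5) + (1.814)(-2.5)^2 + (0.556)(-2.5)^3
  = 1 + (-3.65) + (11.3375) + (-8.6875) = 0.  So z_0 = -2.5 is a root, |z_0| = 2.5.
Divide out the factor (1 + 0.4 z) = (1 - z/z0) (since 1/z0 = -0.4):
  P(z) = (1 + 0.4 z)(1 + (1.06) z + (1.39) z^2)
  [check: z-coef 1.06 - (-0.4) = 1.46; z^2-coef 1.39 - (-0.4)(1.06) = 1.814; z^3-coef -(-0.4)(1.39) = 0.556.]
Remaining roots from the quadratic factor 1 + (1.06) z + (1.39) z^2:
  Set 1 + (1.06) z + (1.39) z^2 = 0, i.e. a z^2 + b z + c = 0 with a = 1.39, b = 1.06, c = 1.
  Discriminant D = b^2 - 4ac = (1.06)^2 - 4*(1.39)*1 = 1.1236 - (5.56) = -4.4364.
  D < 0, so the roots are the complex-conjugate pair z = (-b +/- i sqrt(-D)) / (2a) = -0.3813 +/- 0.7577i.
  For a conjugate pair |z|^2 = z * conj(z) = (product of roots) = c/a = 1/(1.39) = 0.719424, so |z| = sqrt(0.719424) = 0.8482 for both roots.
Moduli of all roots: 2.5000, 0.8482, 0.8482.
All moduli strictly greater than 1? No.
Verdict: Not invertible.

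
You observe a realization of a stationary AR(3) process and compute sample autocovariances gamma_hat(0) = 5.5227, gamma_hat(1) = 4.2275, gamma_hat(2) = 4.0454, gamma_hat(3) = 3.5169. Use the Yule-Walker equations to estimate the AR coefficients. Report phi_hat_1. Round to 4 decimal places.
\hat\phi_{1} = 0.4910

The Yule-Walker equations for an AR(p) process read, in matrix form,
  Gamma_p phi = r_p,   with   (Gamma_p)_{ij} = gamma(|i - j|),
                       (r_p)_i = gamma(i),   i,j = 1..p.
Substitute the sample gammas (Toeplitz matrix and right-hand side of size 3):
  Gamma_p = [[5.5227, 4.2275, 4.0454], [4.2275, 5.5227, 4.2275], [4.0454, 4.2275, 5.5227]]
  r_p     = [4.2275, 4.0454, 3.5169]
Written out (R1..R3):
  (R1) 5.5227 phi_1 + 4.2275 phi_2 + 4.0454 phi_3 = 4.2275
  (R2) 4.2275 phi_1 + 5.5227 phi_2 + 4.2275 phi_3 = 4.0454
  (R3) 4.0454 phi_1 + 4.2275 phi_2 + 5.5227 phi_3 = 3.5169
Gaussian elimination:
  R2 <- R2 - (4.2275/5.5227) R1 = R2 - (0.765477) R1:  2.286646 phi_2 + 1.130839 phi_3 = 0.809346
  R3 <- R3 - (4.0454/5.5227) R1 = R3 - (0.732504) R1:  1.130839 phi_2 + 2.559428 phi_3 = 0.420239
  R3 <- R3 - (1.130839/2.286646) R2 = R3 - (0.494541) R2:  2.000182 phi_3 = 0.019985
Back-substitution:
  phi_hat_3 = 0.019985 / 2.000182 = 0.009992
  phi_hat_2 = (0.809346 - (1.130839)(0.009992)) / 2.286646 = 0.349003
  phi_hat_1 = (4.2275 - (4.2275)(0.349003) - (4.0454)(0.009992)) / 5.5227 = 0.491004
So phi_hat = [0.4910, 0.3490, 0.0100].
Therefore phi_hat_1 = 0.4910.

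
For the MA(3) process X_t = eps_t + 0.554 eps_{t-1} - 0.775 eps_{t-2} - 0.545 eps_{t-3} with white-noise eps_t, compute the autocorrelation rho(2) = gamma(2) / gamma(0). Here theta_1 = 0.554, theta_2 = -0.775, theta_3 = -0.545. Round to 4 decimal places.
\rho(2) = -0.4885

For an MA(q) process with theta_0 = 1, the autocovariance is
  gamma(k) = sigma^2 * sum_{i=0..q-k} theta_i * theta_{i+k},
and rho(k) = gamma(k) / gamma(0). Sigma^2 cancels.
  numerator   = (1)*(-0.775) + (0.554)*(-0.545) = -1.07693.
  denominator = (1)^2 + (0.554)^2 + (-0.775)^2 + (-0.545)^2 = 2.204566.
  rho(2) = -1.07693 / 2.204566 = -0.4885.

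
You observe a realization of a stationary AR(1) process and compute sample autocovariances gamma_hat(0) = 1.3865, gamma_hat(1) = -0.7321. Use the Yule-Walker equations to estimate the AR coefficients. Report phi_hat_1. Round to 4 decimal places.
\hat\phi_{1} = -0.5280

The Yule-Walker equations for an AR(p) process read, in matrix form,
  Gamma_p phi = r_p,   with   (Gamma_p)_{ij} = gamma(|i - j|),
                       (r_p)_i = gamma(i),   i,j = 1..p.
Substitute the sample gammas (Toeplitz matrix and right-hand side of size 1):
  Gamma_p = [[1.3865]]
  r_p     = [-0.7321]
With p = 1 this is the single equation gamma(0) phi_1 = gamma(1):
  phi_hat_1 = gamma(1) / gamma(0) = -0.7321 / 1.3865 = -0.5280.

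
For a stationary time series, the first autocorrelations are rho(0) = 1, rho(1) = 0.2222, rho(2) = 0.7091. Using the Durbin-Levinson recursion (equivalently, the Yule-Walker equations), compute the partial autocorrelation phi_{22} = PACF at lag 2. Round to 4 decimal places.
\phi_{22} = 0.6940

The PACF at lag k is phi_{kk}, the last component of the solution
to the Yule-Walker system G_k phi = r_k where
  (G_k)_{ij} = rho(|i - j|), (r_k)_i = rho(i), i,j = 1..k.
Equivalently, Durbin-Levinson gives phi_{kk} iteratively:
  phi_{11} = rho(1)
  phi_{kk} = [rho(k) - sum_{j=1..k-1} phi_{k-1,j} rho(k-j)]
            / [1 - sum_{j=1..k-1} phi_{k-1,j} rho(j)],
  phi_{k,j} = phi_{k-1,j} - phi_{kk} phi_{k-1,k-j},  j = 1..k-1.
Step k = 1:
  phi_11 = rho(1) = 0.2222.
Step k = 2:
  phi_22 = [rho(2) - phi_11 rho(1)] / [1 - phi_11 rho(1)] = [0.7091 - (0.2222)(0.2222)] / [1 - (0.2222)(0.2222)]
         = 0.65972716 / 0.95062716 = 0.694.
Therefore phi_{22} = 0.6940.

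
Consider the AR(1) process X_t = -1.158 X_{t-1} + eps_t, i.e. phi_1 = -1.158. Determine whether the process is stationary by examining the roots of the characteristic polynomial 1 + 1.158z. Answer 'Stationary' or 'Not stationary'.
\text{Not stationary}

The AR(p) characteristic polynomial is P(z) = 1 + 1.158z.
Stationarity requires all roots to lie outside the unit circle, i.e. |z| > 1 for every root.
This is linear in z: 1 + (1.158) z = 0  =>  z = -1/(1.158) = -0.863558,  |z| = 0.863558.
Moduli of all roots: 0.8636.
All moduli strictly greater than 1? No.
Verdict: Not stationary.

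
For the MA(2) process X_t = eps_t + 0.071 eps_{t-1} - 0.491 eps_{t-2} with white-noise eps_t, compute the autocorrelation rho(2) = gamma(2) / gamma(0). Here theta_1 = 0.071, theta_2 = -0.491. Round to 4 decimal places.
\rho(2) = -0.3940

For an MA(q) process with theta_0 = 1, the autocovariance is
  gamma(k) = sigma^2 * sum_{i=0..q-k} theta_i * theta_{i+k},
and rho(k) = gamma(k) / gamma(0). Sigma^2 cancels.
  numerator   = (1)*(-0.491) = -0.491.
  denominator = (1)^2 + (0.071)^2 + (-0.491)^2 = 1.246122.
  rho(2) = -0.491 / 1.246122 = -0.3940.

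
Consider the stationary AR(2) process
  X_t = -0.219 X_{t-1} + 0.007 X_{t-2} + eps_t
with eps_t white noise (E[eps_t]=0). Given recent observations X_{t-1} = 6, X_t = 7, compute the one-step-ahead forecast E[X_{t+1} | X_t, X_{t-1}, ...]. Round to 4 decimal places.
E[X_{t+1} \mid \mathcal F_t] = -1.4910

For an AR(p) model X_t = c + sum_i phi_i X_{t-i} + eps_t, the
one-step-ahead conditional mean is
  E[X_{t+1} | X_t, ...] = c + sum_i phi_i X_{t+1-i}.
Substitute known values:
  E[X_{t+1} | ...] = (-0.219) * (7) + (0.007) * (6)
                   = -1.4910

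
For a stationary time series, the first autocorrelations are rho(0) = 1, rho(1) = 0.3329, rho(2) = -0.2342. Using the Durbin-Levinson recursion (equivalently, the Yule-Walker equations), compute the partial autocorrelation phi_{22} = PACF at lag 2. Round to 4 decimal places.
\phi_{22} = -0.3880

The PACF at lag k is phi_{kk}, the last component of the solution
to the Yule-Walker system G_k phi = r_k where
  (G_k)_{ij} = rho(|i - j|), (r_k)_i = rho(i), i,j = 1..k.
Equivalently, Durbin-Levinson gives phi_{kk} iteratively:
  phi_{11} = rho(1)
  phi_{kk} = [rho(k) - sum_{j=1..k-1} phi_{k-1,j} rho(k-j)]
            / [1 - sum_{j=1..k-1} phi_{k-1,j} rho(j)],
  phi_{k,j} = phi_{k-1,j} - phi_{kk} phi_{k-1,k-j},  j = 1..k-1.
Step k = 1:
  phi_11 = rho(1) = 0.3329.
Step k = 2:
  phi_22 = [rho(2) - phi_11 rho(1)] / [1 - phi_11 rho(1)] = [-0.2342 - (0.3329)(0.3329)] / [1 - (0.3329)(0.3329)]
         = -0.34502241 / 0.88917759 = -0.388.
Therefore phi_{22} = -0.3880.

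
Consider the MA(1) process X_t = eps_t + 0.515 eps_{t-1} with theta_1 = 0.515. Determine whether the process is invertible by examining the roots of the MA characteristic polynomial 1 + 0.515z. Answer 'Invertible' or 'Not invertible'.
\text{Invertible}

The MA(q) characteristic polynomial is P(z) = 1 + 0.515z.
Invertibility requires all roots to lie outside the unit circle, i.e. |z| > 1 for every root.
This is linear in z: 1 + (0.515) z = 0  =>  z = -1/(0.515) = -1.941748,  |z| = 1.941748.
Moduli of all roots: 1.9417.
All moduli strictly greater than 1? Yes.
Verdict: Invertible.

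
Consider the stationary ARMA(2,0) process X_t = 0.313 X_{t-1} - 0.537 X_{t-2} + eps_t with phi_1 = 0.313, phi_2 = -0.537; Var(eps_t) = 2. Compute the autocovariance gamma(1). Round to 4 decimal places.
\gamma(1) = 0.5971

Multiply the model equation by X_{t-k} and take expectations. With theta_0 = psi_0 = 1 and psi_j the MA(infinity) weights, this gives
  gamma(k) - sum_i phi_i gamma(k-i) = c_k,
  c_k = sigma^2 * sum_{j=k..q} theta_j psi_{j-k}   (c_k = 0 for k > q),
using gamma(-m) = gamma(m).
Pure AR (q = 0): c_0 = sigma^2 = 2, c_k = 0 for k >= 1.
Equations for k = 0, 1, 2 (AR order 2, c_2 = 0):
  (E0) gamma(0) = phi_1 gamma(1) + phi_2 gamma(2) + c_0
  (E1) gamma(1) = phi_1 gamma(0) + phi_2 gamma(1) + c_1
  (E2) gamma(2) = phi_1 gamma(1) + phi_2 gamma(0)
From (E1): gamma(1) = A gamma(0) + B with
  A = phi_1 / (1 - phi_2) = 0.313 / 1.537 = 0.203643,   B = c_1 / (1 - phi_2) = 0 / 1.537 = 0.
Insert (E2) into (E0): gamma(0) (1 - phi_2^2) = phi_1 (1 + phi_2) gamma(1) + c_0.
  phi_1 (1 + phi_2) = (0.313)(0.463) = 0.144919,   1 - phi_2^2 = 0.711631.
Replace gamma(1) by A gamma(0) + B and collect gamma(0):
  gamma(0) [0.711631 - (0.144919)(0.203643)] = c_0 = 2
  gamma(0) * 0.682119 = 2
  gamma(0) = 2 / 0.682119 = 2.932039.
  gamma(1) = A gamma(0) = (0.203643)(2.932039) = 0.597091.
Therefore gamma(1) = 0.5971 (to 4 decimal places).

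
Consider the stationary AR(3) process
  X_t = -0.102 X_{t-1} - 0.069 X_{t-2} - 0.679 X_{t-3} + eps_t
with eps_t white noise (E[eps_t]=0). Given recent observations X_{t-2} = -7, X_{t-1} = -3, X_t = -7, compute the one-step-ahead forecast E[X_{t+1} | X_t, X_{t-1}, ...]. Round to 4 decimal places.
E[X_{t+1} \mid \mathcal F_t] = 5.6740

For an AR(p) model X_t = c + sum_i phi_i X_{t-i} + eps_t, the
one-step-ahead conditional mean is
  E[X_{t+1} | X_t, ...] = c + sum_i phi_i X_{t+1-i}.
Substitute known values:
  E[X_{t+1} | ...] = (-0.102) * (-7) + (-0.069) * (-3) + (-0.679) * (-7)
                   = 5.6740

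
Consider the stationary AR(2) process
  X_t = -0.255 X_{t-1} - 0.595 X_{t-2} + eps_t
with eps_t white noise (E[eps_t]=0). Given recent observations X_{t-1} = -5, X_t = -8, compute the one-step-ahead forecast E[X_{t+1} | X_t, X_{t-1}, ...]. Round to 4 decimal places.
E[X_{t+1} \mid \mathcal F_t] = 5.0150

For an AR(p) model X_t = c + sum_i phi_i X_{t-i} + eps_t, the
one-step-ahead conditional mean is
  E[X_{t+1} | X_t, ...] = c + sum_i phi_i X_{t+1-i}.
Substitute known values:
  E[X_{t+1} | ...] = (-0.255) * (-8) + (-0.595) * (-5)
                   = 5.0150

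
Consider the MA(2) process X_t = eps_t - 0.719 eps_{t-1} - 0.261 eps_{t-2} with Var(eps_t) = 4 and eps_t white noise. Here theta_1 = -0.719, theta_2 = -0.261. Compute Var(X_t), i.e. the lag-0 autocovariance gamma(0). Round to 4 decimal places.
\gamma(0) = 6.3403

For an MA(q) process X_t = eps_t + sum_i theta_i eps_{t-i} with
Var(eps_t) = sigma^2, the variance is
  gamma(0) = sigma^2 * (1 + sum_i theta_i^2).
  sum_i theta_i^2 = (-0.719)^2 + (-0.261)^2 = 0.516961 + 0.068121 = 0.585082.
  gamma(0) = 4 * (1 + 0.585082) = 4 * 1.585082 = 6.340328, which rounds to 6.3403.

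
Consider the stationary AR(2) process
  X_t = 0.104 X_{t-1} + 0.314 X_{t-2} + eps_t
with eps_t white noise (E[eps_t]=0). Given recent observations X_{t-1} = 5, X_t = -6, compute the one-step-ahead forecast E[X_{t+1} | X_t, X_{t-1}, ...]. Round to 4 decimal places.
E[X_{t+1} \mid \mathcal F_t] = 0.9460

For an AR(p) model X_t = c + sum_i phi_i X_{t-i} + eps_t, the
one-step-ahead conditional mean is
  E[X_{t+1} | X_t, ...] = c + sum_i phi_i X_{t+1-i}.
Substitute known values:
  E[X_{t+1} | ...] = (0.104) * (-6) + (0.314) * (5)
                   = 0.9460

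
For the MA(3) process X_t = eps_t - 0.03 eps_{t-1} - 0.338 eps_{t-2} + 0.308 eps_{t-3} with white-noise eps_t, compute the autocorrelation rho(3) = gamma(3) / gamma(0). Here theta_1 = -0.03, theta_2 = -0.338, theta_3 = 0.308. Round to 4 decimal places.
\rho(3) = 0.2545

For an MA(q) process with theta_0 = 1, the autocovariance is
  gamma(k) = sigma^2 * sum_{i=0..q-k} theta_i * theta_{i+k},
and rho(k) = gamma(k) / gamma(0). Sigma^2 cancels.
  numerator   = (1)*(0.308) = 0.308.
  denominator = (1)^2 + (-0.03)^2 + (-0.338)^2 + (0.308)^2 = 1.210008.
  rho(3) = 0.308 / 1.210008 = 0.2545.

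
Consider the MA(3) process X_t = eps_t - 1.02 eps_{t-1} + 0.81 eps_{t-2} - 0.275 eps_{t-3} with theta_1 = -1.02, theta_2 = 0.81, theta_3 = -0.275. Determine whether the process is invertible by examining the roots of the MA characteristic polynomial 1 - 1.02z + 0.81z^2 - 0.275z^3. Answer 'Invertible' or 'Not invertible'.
\text{Invertible}

The MA(q) characteristic polynomial is P(z) = 1 - 1.02z + 0.81z^2 - 0.275z^3.
Invertibility requires all roots to lie outside the unit circle, i.e. |z| > 1 for every root.
Degree 3: look for a simple real root z0 first, then factor out (1 - z/z0) and solve the remaining quadratic.
Testing z0 = 2: P(2) = 1 + (-1.02)(2) + (0.81)(2)^2 + (-0.275)(2)^3
  = 1 + (-2.04) + (3.24) + (-2.2) = 0.  So z_0 = 2 is a root, |z_0| = 2.
Divide out the factor (1 - 0.5 z) = (1 - z/z0) (since 1/z0 = 0.5):
  P(z) = (1 - 0.5 z)(1 + (-0.52) z + (0.55) z^2)
  [check: z-coef -0.52 - (0.5) = -1.02; z^2-coef 0.55 - (0.5)(-0.52) = 0.81; z^3-coef -(0.5)(0.55) = -0.275.]
Remaining roots from the quadratic factor 1 + (-0.52) z + (0.55) z^2:
  Set 1 + (-0.52) z + (0.55) z^2 = 0, i.e. a z^2 + b z + c = 0 with a = 0.55, b = -0.52, c = 1.
  Discriminant D = b^2 - 4ac = (-0.52)^2 - 4*(0.55)*1 = 0.2704 - (2.2) = -1.9296.
  D < 0, so the roots are the complex-conjugate pair z = (-b +/- i sqrt(-D)) / (2a) = 0.4727 +/- 1.2628i.
  For a conjugate pair |z|^2 = z * conj(z) = (product of roots) = c/a = 1/(0.55) = 1.818182, so |z| = sqrt(1.818182) = 1.3484 for both roots.
Moduli of all roots: 2.0000, 1.3484, 1.3484.
All moduli strictly greater than 1? Yes.
Verdict: Invertible.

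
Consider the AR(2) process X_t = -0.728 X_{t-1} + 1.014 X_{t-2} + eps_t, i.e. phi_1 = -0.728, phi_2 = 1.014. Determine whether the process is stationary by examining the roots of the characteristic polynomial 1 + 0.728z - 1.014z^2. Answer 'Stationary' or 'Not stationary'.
\text{Not stationary}

The AR(p) characteristic polynomial is P(z) = 1 + 0.728z - 1.014z^2.
Stationarity requires all roots to lie outside the unit circle, i.e. |z| > 1 for every root.
Set 1 + (0.728) z + (-1.014) z^2 = 0, i.e. a z^2 + b z + c = 0 with a = -1.014, b = 0.728, c = 1.
Discriminant D = b^2 - 4ac = (0.728)^2 - 4*(-1.014)*1 = 0.529984 - (-4.056) = 4.585984.
D >= 0, so the roots are real: z = (-b +/- sqrt(D)) / (2a) = (-0.728 +/- 2.141491) / (-2.028).
  z_1 = (-0.728 + 2.141491) / (-2.028) = -0.697,   |z_1| = 0.697.
  z_2 = (-0.728 - 2.141491) / (-2.028) = 1.4149,   |z_2| = 1.4149.
Moduli of all roots: 0.6970, 1.4149.
All moduli strictly greater than 1? No.
Verdict: Not stationary.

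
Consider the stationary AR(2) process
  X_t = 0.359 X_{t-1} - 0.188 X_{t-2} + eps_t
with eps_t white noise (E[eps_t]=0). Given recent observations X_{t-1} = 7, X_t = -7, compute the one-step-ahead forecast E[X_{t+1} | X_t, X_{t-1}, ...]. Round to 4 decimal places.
E[X_{t+1} \mid \mathcal F_t] = -3.8290

For an AR(p) model X_t = c + sum_i phi_i X_{t-i} + eps_t, the
one-step-ahead conditional mean is
  E[X_{t+1} | X_t, ...] = c + sum_i phi_i X_{t+1-i}.
Substitute known values:
  E[X_{t+1} | ...] = (0.359) * (-7) + (-0.188) * (7)
                   = -3.8290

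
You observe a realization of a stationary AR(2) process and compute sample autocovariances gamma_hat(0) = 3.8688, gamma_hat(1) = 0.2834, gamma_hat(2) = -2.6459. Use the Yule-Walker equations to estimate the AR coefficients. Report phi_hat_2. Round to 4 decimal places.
\hat\phi_{2} = -0.6930

The Yule-Walker equations for an AR(p) process read, in matrix form,
  Gamma_p phi = r_p,   with   (Gamma_p)_{ij} = gamma(|i - j|),
                       (r_p)_i = gamma(i),   i,j = 1..p.
Substitute the sample gammas (Toeplitz matrix and right-hand side of size 2):
  Gamma_p = [[3.8688, 0.2834], [0.2834, 3.8688]]
  r_p     = [0.2834, -2.6459]
Written out:
  3.8688 phi_1 + 0.2834 phi_2 = 0.2834
  0.2834 phi_1 + 3.8688 phi_2 = -2.6459
Solve by Cramer's rule:
  det = gamma(0)^2 - gamma(1)^2 = (3.8688)^2 - (0.2834)^2 = 14.96761344 - 0.08031556 = 14.88729788
  phi_hat_1 = [gamma(1) gamma(0) - gamma(1) gamma(2)] / det = [(0.2834)(3.8688) - (0.2834)(-2.6459)] / 14.88729788 = 1.84626598 / 14.88729788 = 0.124
  phi_hat_2 = [gamma(0) gamma(2) - gamma(1)^2] / det = [(3.8688)(-2.6459) - (0.2834)^2] / 14.88729788 = -10.31677348 / 14.88729788 = -0.693
So phi_hat = [0.1240, -0.6930].
Therefore phi_hat_2 = -0.6930.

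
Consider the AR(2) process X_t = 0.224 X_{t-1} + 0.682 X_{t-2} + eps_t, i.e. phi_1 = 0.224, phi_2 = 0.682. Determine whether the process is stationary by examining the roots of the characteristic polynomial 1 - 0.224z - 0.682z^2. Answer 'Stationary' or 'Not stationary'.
\text{Stationary}

The AR(p) characteristic polynomial is P(z) = 1 - 0.224z - 0.682z^2.
Stationarity requires all roots to lie outside the unit circle, i.e. |z| > 1 for every root.
Set 1 + (-0.224) z + (-0.682) z^2 = 0, i.e. a z^2 + b z + c = 0 with a = -0.682, b = -0.224, c = 1.
Discriminant D = b^2 - 4ac = (-0.224)^2 - 4*(-0.682)*1 = 0.050176 - (-2.728) = 2.778176.
D >= 0, so the roots are real: z = (-b +/- sqrt(D)) / (2a) = (0.224 +/- 1.666786) / (-1.364).
  z_1 = (0.224 + 1.666786) / (-1.364) = -1.3862,   |z_1| = 1.3862.
  z_2 = (0.224 - 1.666786) / (-1.364) = 1.0578,   |z_2| = 1.0578.
Moduli of all roots: 1.3862, 1.0578.
All moduli strictly greater than 1? Yes.
Verdict: Stationary.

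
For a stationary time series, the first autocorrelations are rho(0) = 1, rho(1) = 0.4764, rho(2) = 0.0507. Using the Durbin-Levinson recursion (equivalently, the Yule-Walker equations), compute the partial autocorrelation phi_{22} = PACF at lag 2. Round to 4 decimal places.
\phi_{22} = -0.2280

The PACF at lag k is phi_{kk}, the last component of the solution
to the Yule-Walker system G_k phi = r_k where
  (G_k)_{ij} = rho(|i - j|), (r_k)_i = rho(i), i,j = 1..k.
Equivalently, Durbin-Levinson gives phi_{kk} iteratively:
  phi_{11} = rho(1)
  phi_{kk} = [rho(k) - sum_{j=1..k-1} phi_{k-1,j} rho(k-j)]
            / [1 - sum_{j=1..k-1} phi_{k-1,j} rho(j)],
  phi_{k,j} = phi_{k-1,j} - phi_{kk} phi_{k-1,k-j},  j = 1..k-1.
Step k = 1:
  phi_11 = rho(1) = 0.4764.
Step k = 2:
  phi_22 = [rho(2) - phi_11 rho(1)] / [1 - phi_11 rho(1)] = [0.0507 - (0.4764)(0.4764)] / [1 - (0.4764)(0.4764)]
         = -0.17625696 / 0.77304304 = -0.228.
Therefore phi_{22} = -0.2280.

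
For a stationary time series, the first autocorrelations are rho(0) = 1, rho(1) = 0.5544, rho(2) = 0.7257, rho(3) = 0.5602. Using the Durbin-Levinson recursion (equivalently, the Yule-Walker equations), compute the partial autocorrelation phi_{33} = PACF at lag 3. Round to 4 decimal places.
\phi_{33} = 0.1501

The PACF at lag k is phi_{kk}, the last component of the solution
to the Yule-Walker system G_k phi = r_k where
  (G_k)_{ij} = rho(|i - j|), (r_k)_i = rho(i), i,j = 1..k.
Equivalently, Durbin-Levinson gives phi_{kk} iteratively:
  phi_{11} = rho(1)
  phi_{kk} = [rho(k) - sum_{j=1..k-1} phi_{k-1,j} rho(k-j)]
            / [1 - sum_{j=1..k-1} phi_{k-1,j} rho(j)],
  phi_{k,j} = phi_{k-1,j} - phi_{kk} phi_{k-1,k-j},  j = 1..k-1.
Step k = 1:
  phi_11 = rho(1) = 0.5544.
Step k = 2:
  phi_22 = [rho(2) - phi_11 rho(1)] / [1 - phi_11 rho(1)] = [0.7257 - (0.5544)(0.5544)] / [1 - (0.5544)(0.5544)]
         = 0.41834064 / 0.69264064 = 0.603979.
  Update: phi_21 = phi_11 - phi_22 phi_11 = 0.5544 - (0.603979)(0.5544) = 0.219554.
Step k = 3:
  phi_33 = [rho(3) - phi_21 rho(2) - phi_22 rho(1)] / [1 - phi_21 rho(1) - phi_22 rho(2)]
    numerator   = 0.5602 - (0.219554)(0.7257) - (0.603979)(0.5544) = 0.06602362
    denominator = 1 - (0.219554)(0.5544) - (0.603979)(0.7257) = 0.43997153
  phi_33 = 0.06602362 / 0.43997153 = 0.1501.
Therefore phi_{33} = 0.1501.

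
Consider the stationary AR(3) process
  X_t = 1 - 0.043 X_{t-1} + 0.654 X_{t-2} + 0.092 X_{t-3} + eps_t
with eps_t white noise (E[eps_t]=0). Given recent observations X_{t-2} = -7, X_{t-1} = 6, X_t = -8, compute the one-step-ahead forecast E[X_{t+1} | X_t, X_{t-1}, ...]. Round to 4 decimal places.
E[X_{t+1} \mid \mathcal F_t] = 4.6240

For an AR(p) model X_t = c + sum_i phi_i X_{t-i} + eps_t, the
one-step-ahead conditional mean is
  E[X_{t+1} | X_t, ...] = c + sum_i phi_i X_{t+1-i}.
Substitute known values:
  E[X_{t+1} | ...] = 1 + (-0.043) * (-8) + (0.654) * (6) + (0.092) * (-7)
                   = 4.6240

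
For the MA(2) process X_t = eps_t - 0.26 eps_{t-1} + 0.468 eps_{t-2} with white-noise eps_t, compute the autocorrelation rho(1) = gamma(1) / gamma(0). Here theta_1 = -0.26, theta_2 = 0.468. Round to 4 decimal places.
\rho(1) = -0.2967

For an MA(q) process with theta_0 = 1, the autocovariance is
  gamma(k) = sigma^2 * sum_{i=0..q-k} theta_i * theta_{i+k},
and rho(k) = gamma(k) / gamma(0). Sigma^2 cancels.
  numerator   = (1)*(-0.26) + (-0.26)*(0.468) = -0.38168.
  denominator = (1)^2 + (-0.26)^2 + (0.468)^2 = 1.286624.
  rho(1) = -0.38168 / 1.286624 = -0.2967.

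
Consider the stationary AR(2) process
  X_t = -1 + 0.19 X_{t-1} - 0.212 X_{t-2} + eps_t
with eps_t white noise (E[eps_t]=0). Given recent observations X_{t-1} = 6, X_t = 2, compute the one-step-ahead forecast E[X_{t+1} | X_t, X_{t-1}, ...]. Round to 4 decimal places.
E[X_{t+1} \mid \mathcal F_t] = -1.8920

For an AR(p) model X_t = c + sum_i phi_i X_{t-i} + eps_t, the
one-step-ahead conditional mean is
  E[X_{t+1} | X_t, ...] = c + sum_i phi_i X_{t+1-i}.
Substitute known values:
  E[X_{t+1} | ...] = -1 + (0.19) * (2) + (-0.212) * (6)
                   = -1.8920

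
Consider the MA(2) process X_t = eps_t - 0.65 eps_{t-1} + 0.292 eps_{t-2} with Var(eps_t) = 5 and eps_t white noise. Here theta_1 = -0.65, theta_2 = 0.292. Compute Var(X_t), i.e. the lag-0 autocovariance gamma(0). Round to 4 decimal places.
\gamma(0) = 7.5388

For an MA(q) process X_t = eps_t + sum_i theta_i eps_{t-i} with
Var(eps_t) = sigma^2, the variance is
  gamma(0) = sigma^2 * (1 + sum_i theta_i^2).
  sum_i theta_i^2 = (-0.65)^2 + (0.292)^2 = 0.4225 + 0.085264 = 0.507764.
  gamma(0) = 5 * (1 + 0.507764) = 5 * 1.507764 = 7.53882, which rounds to 7.5388.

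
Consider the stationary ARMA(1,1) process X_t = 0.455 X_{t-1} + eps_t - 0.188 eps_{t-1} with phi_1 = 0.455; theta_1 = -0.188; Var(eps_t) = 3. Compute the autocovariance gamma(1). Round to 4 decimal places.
\gamma(1) = 0.9237

Multiply the model equation by X_{t-k} and take expectations. With theta_0 = psi_0 = 1 and psi_j the MA(infinity) weights, this gives
  gamma(k) - sum_i phi_i gamma(k-i) = c_k,
  c_k = sigma^2 * sum_{j=k..q} theta_j psi_{j-k}   (c_k = 0 for k > q),
using gamma(-m) = gamma(m).
psi-weights needed (psi_j = theta_j + sum_i phi_i psi_{j-i}):
  psi_1 = theta_1 + phi_1 = -0.188 + (0.455) = 0.267
Right-hand sides:
  c_0 = sigma^2 (1 + theta_1 psi_1) = 3 * (1 + (-0.188)(0.267)) = 3 * 0.949804 = 2.849412
  c_1 = sigma^2 theta_1 = 3 * (-0.188) = -0.564
  c_2 = 0
Equations for k = 0 and k = 1 (AR order 1):
  gamma(0) = phi_1 gamma(1) + c_0
  gamma(1) = phi_1 gamma(0) + c_1
Substituting the second into the first: gamma(0) (1 - phi_1^2) = c_0 + phi_1 c_1, so
  gamma(0) = (c_0 + phi_1 c_1) / (1 - phi_1^2) = (2.849412 + (0.455)(-0.564)) / (1 - (0.455)^2) = 2.592792 / 0.792975 = 3.269702.
  gamma(1) = phi_1 gamma(0) + c_1 = (0.455)(3.269702) + (-0.564) = 0.923714.
Therefore gamma(1) = 0.9237 (to 4 decimal places).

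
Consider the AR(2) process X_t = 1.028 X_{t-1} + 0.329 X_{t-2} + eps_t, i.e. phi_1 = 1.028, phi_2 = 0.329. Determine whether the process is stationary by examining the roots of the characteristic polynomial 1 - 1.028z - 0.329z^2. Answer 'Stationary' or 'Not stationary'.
\text{Not stationary}

The AR(p) characteristic polynomial is P(z) = 1 - 1.028z - 0.329z^2.
Stationarity requires all roots to lie outside the unit circle, i.e. |z| > 1 for every root.
Set 1 + (-1.028) z + (-0.329) z^2 = 0, i.e. a z^2 + b z + c = 0 with a = -0.329, b = -1.028, c = 1.
Discriminant D = b^2 - 4ac = (-1.028)^2 - 4*(-0.329)*1 = 1.056784 - (-1.316) = 2.372784.
D >= 0, so the roots are real: z = (-b +/- sqrt(D)) / (2a) = (1.028 +/- 1.540384) / (-0.658).
  z_1 = (1.028 + 1.540384) / (-0.658) = -3.9033,   |z_1| = 3.9033.
  z_2 = (1.028 - 1.540384) / (-0.658) = 0.7787,   |z_2| = 0.7787.
Moduli of all roots: 3.9033, 0.7787.
All moduli strictly greater than 1? No.
Verdict: Not stationary.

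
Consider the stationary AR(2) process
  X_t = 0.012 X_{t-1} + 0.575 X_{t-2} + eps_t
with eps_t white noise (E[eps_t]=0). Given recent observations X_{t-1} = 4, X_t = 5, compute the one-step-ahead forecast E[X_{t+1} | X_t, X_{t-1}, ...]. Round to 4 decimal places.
E[X_{t+1} \mid \mathcal F_t] = 2.3600

For an AR(p) model X_t = c + sum_i phi_i X_{t-i} + eps_t, the
one-step-ahead conditional mean is
  E[X_{t+1} | X_t, ...] = c + sum_i phi_i X_{t+1-i}.
Substitute known values:
  E[X_{t+1} | ...] = (0.012) * (5) + (0.575) * (4)
                   = 2.3600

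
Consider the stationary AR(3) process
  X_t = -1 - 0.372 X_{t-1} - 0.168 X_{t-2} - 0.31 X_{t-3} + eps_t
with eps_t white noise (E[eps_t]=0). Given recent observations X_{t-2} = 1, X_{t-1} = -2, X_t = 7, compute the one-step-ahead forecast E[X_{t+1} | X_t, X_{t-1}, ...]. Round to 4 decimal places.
E[X_{t+1} \mid \mathcal F_t] = -3.5780

For an AR(p) model X_t = c + sum_i phi_i X_{t-i} + eps_t, the
one-step-ahead conditional mean is
  E[X_{t+1} | X_t, ...] = c + sum_i phi_i X_{t+1-i}.
Substitute known values:
  E[X_{t+1} | ...] = -1 + (-0.372) * (7) + (-0.168) * (-2) + (-0.31) * (1)
                   = -3.5780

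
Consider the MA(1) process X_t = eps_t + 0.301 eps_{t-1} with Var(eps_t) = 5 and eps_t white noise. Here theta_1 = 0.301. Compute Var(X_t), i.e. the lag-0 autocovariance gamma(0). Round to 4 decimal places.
\gamma(0) = 5.4530

For an MA(q) process X_t = eps_t + sum_i theta_i eps_{t-i} with
Var(eps_t) = sigma^2, the variance is
  gamma(0) = sigma^2 * (1 + sum_i theta_i^2).
  sum_i theta_i^2 = (0.301)^2 = 0.090601.
  gamma(0) = 5 * (1 + 0.090601) = 5 * 1.090601 = 5.453005, which rounds to 5.4530.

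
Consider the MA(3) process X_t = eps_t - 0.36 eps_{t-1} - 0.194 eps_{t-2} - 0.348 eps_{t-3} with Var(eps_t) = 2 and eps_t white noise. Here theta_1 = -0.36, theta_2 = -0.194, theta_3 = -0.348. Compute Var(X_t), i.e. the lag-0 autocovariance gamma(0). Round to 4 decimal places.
\gamma(0) = 2.5767

For an MA(q) process X_t = eps_t + sum_i theta_i eps_{t-i} with
Var(eps_t) = sigma^2, the variance is
  gamma(0) = sigma^2 * (1 + sum_i theta_i^2).
  sum_i theta_i^2 = (-0.36)^2 + (-0.194)^2 + (-0.348)^2 = 0.1296 + 0.037636 + 0.121104 = 0.28834.
  gamma(0) = 2 * (1 + 0.28834) = 2 * 1.28834 = 2.57668, which rounds to 2.5767.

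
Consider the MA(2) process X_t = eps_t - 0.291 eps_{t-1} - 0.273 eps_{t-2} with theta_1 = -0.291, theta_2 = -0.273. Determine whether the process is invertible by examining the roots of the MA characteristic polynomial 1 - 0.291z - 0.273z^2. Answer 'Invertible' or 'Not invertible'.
\text{Invertible}

The MA(q) characteristic polynomial is P(z) = 1 - 0.291z - 0.273z^2.
Invertibility requires all roots to lie outside the unit circle, i.e. |z| > 1 for every root.
Set 1 + (-0.291) z + (-0.273) z^2 = 0, i.e. a z^2 + b z + c = 0 with a = -0.273, b = -0.291, c = 1.
Discriminant D = b^2 - 4ac = (-0.291)^2 - 4*(-0.273)*1 = 0.084681 - (-1.092) = 1.176681.
D >= 0, so the roots are real: z = (-b +/- sqrt(D)) / (2a) = (0.291 +/- 1.084749) / (-0.546).
  z_1 = (0.291 + 1.084749) / (-0.546) = -2.5197,   |z_1| = 2.5197.
  z_2 = (0.291 - 1.084749) / (-0.546) = 1.4538,   |z_2| = 1.4538.
Moduli of all roots: 2.5197, 1.4538.
All moduli strictly greater than 1? Yes.
Verdict: Invertible.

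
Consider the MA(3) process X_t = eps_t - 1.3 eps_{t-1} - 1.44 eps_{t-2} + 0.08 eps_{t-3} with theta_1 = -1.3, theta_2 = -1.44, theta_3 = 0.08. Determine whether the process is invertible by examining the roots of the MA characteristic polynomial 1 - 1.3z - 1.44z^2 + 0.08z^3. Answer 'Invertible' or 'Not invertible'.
\text{Not invertible}

The MA(q) characteristic polynomial is P(z) = 1 - 1.3z - 1.44z^2 + 0.08z^3.
Invertibility requires all roots to lie outside the unit circle, i.e. |z| > 1 for every root.
Degree 3: look for a simple real root z0 first, then factor out (1 - z/z0) and solve the remaining quadratic.
Testing z0 = 0.5: P(0.5) = 1 + (-1.3)(0.5) + (-1.44)(0.5)^2 + (0.08)(0.5)^3
  = 1 + (-0.65) + (-0.36) + (0.01) = 0.  So z_0 = 0.5 is a root, |z_0| = 0.5.
Divide out the factor (1 - 2 z) = (1 - z/z0) (since 1/z0 = 2):
  P(z) = (1 - 2 z)(1 + (0.7) z + (-0.04) z^2)
  [check: z-coef 0.7 - (2) = -1.3; z^2-coef -0.04 - (2)(0.7) = -1.44; z^3-coef -(2)(-0.04) = 0.08.]
Remaining roots from the quadratic factor 1 + (0.7) z + (-0.04) z^2:
  Set 1 + (0.7) z + (-0.04) z^2 = 0, i.e. a z^2 + b z + c = 0 with a = -0.04, b = 0.7, c = 1.
  Discriminant D = b^2 - 4ac = (0.7)^2 - 4*(-0.04)*1 = 0.49 - (-0.16) = 0.65.
  D >= 0, so the roots are real: z = (-b +/- sqrt(D)) / (2a) = (-0.7 +/- 0.806226) / (-0.08).
    z_1 = (-0.7 + 0.806226) / (-0.08) = -1.3278,   |z_1| = 1.3278.
    z_2 = (-0.7 - 0.806226) / (-0.08) = 18.8278,   |z_2| = 18.8278.
Moduli of all roots: 0.5000, 1.3278, 18.8278.
All moduli strictly greater than 1? No.
Verdict: Not invertible.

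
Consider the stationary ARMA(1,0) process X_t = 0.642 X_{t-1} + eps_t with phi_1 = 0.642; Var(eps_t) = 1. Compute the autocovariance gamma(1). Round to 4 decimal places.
\gamma(1) = 1.0921

Multiply the model equation by X_{t-k} and take expectations. With theta_0 = psi_0 = 1 and psi_j the MA(infinity) weights, this gives
  gamma(k) - sum_i phi_i gamma(k-i) = c_k,
  c_k = sigma^2 * sum_{j=k..q} theta_j psi_{j-k}   (c_k = 0 for k > q),
using gamma(-m) = gamma(m).
Pure AR (q = 0): c_0 = sigma^2 = 1, c_k = 0 for k >= 1.
Equations for k = 0 and k = 1 (AR order 1):
  gamma(0) = phi_1 gamma(1) + c_0
  gamma(1) = phi_1 gamma(0) + c_1
Substituting the second into the first: gamma(0) (1 - phi_1^2) = c_0 + phi_1 c_1, so
  gamma(0) = c_0 / (1 - phi_1^2) = 1 / (1 - (0.642)^2) = 1 / 0.587836 = 1.701155.
  gamma(1) = phi_1 gamma(0) = (0.642)(1.701155) = 1.092141.
Therefore gamma(1) = 1.0921 (to 4 decimal places).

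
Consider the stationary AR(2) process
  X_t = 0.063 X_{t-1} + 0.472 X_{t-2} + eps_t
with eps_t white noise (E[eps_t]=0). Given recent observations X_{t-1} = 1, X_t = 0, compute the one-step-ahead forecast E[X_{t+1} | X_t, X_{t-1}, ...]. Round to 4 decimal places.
E[X_{t+1} \mid \mathcal F_t] = 0.4720

For an AR(p) model X_t = c + sum_i phi_i X_{t-i} + eps_t, the
one-step-ahead conditional mean is
  E[X_{t+1} | X_t, ...] = c + sum_i phi_i X_{t+1-i}.
Substitute known values:
  E[X_{t+1} | ...] = (0.063) * (0) + (0.472) * (1)
                   = 0.4720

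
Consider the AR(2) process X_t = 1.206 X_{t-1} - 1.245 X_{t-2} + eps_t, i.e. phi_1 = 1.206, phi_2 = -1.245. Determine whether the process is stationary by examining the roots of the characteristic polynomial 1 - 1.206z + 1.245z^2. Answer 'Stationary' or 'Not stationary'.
\text{Not stationary}

The AR(p) characteristic polynomial is P(z) = 1 - 1.206z + 1.245z^2.
Stationarity requires all roots to lie outside the unit circle, i.e. |z| > 1 for every root.
Set 1 + (-1.206) z + (1.245) z^2 = 0, i.e. a z^2 + b z + c = 0 with a = 1.245, b = -1.206, c = 1.
Discriminant D = b^2 - 4ac = (-1.206)^2 - 4*(1.245)*1 = 1.454436 - (4.98) = -3.525564.
D < 0, so the roots are the complex-conjugate pair z = (-b +/- i sqrt(-D)) / (2a) = 0.4843 +/- 0.7541i.
For a conjugate pair |z|^2 = z * conj(z) = (product of roots) = c/a = 1/(1.245) = 0.803213, so |z| = sqrt(0.803213) = 0.8962 for both roots.
Moduli of all roots: 0.8962, 0.8962.
All moduli strictly greater than 1? No.
Verdict: Not stationary.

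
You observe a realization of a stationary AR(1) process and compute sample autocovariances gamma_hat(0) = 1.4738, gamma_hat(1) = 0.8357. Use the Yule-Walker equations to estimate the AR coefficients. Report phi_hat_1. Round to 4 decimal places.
\hat\phi_{1} = 0.5670

The Yule-Walker equations for an AR(p) process read, in matrix form,
  Gamma_p phi = r_p,   with   (Gamma_p)_{ij} = gamma(|i - j|),
                       (r_p)_i = gamma(i),   i,j = 1..p.
Substitute the sample gammas (Toeplitz matrix and right-hand side of size 1):
  Gamma_p = [[1.4738]]
  r_p     = [0.8357]
With p = 1 this is the single equation gamma(0) phi_1 = gamma(1):
  phi_hat_1 = gamma(1) / gamma(0) = 0.8357 / 1.4738 = 0.5670.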